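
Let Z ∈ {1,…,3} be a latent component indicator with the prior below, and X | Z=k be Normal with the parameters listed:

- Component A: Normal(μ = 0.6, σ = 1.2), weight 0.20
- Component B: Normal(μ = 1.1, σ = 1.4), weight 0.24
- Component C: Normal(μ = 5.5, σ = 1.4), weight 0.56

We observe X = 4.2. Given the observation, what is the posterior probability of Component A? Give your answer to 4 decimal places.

0.0067

By Bayes' theorem, P(k | x) = π_k f_k(x) / Σ_j π_j f_j(x).
Normal densities:
  p_A = (1/(1.2·√(2π)))·exp(−(4.2−0.6)²/(2·1.2²)) = 0.332452·exp(-4.50000) = 0.00369321
  p_B = (1/(1.4·√(2π)))·exp(−(4.2−1.1)²/(2·1.4²)) = 0.284959·exp(-2.45153) = 0.0245525
  p_C = (1/(1.4·√(2π)))·exp(−(4.2−5.5)²/(2·1.4²)) = 0.284959·exp(-0.43112) = 0.18516
Prior × likelihood for each component:
  π_A·p_A = 0.20 × 0.00369321 = 0.000738641
  π_B·p_B = 0.24 × 0.0245525 = 0.0058926
  π_C·p_C = 0.56 × 0.18516 = 0.10369
Sum: 0.000738641 + 0.0058926 + 0.10369 = 0.110321
P(Component A | the observation) ≈ 0.0067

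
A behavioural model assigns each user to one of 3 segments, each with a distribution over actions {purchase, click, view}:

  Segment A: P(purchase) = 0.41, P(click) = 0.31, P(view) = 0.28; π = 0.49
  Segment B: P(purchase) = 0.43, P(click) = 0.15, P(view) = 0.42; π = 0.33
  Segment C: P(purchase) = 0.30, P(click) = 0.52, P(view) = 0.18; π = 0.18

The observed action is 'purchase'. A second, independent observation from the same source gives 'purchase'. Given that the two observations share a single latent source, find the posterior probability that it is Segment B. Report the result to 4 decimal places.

By Bayes' theorem, P(k | x) = P(Z=k) f_k(x) / Σ_j P(Z=j) f_j(x).
Since both observations come from the same component, the likelihood for component k is f_k(x₁)·f_k(x₂).
  L_A = [0.41] × [0.41] = 0.1681
  L_B = [0.43] × [0.43] = 0.1849
  L_C = [0.3] × [0.3] = 0.09
Weight by the priors:
  P(Z=A)·L_A = 0.49 × 0.1681 = 0.082369
  P(Z=B)·L_B = 0.33 × 0.1849 = 0.061017
  P(Z=C)·L_C = 0.18 × 0.09 = 0.0162
Sum: 0.082369 + 0.061017 + 0.0162 = 0.159586
P(Segment B | data) = 0.061017 / 0.159586 ≈ 0.3823

0.3823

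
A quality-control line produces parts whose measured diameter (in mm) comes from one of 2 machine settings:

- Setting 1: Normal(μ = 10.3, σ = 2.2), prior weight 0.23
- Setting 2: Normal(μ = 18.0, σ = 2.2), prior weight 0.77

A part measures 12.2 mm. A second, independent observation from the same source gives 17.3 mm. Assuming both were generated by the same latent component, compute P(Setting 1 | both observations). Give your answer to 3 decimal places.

0.042

By Bayes' theorem, P(k | x) = π_k f_k(x) / Σ_j π_j f_j(x).
Since both observations come from the same component, the likelihood for component k is f_k(x₁)·f_k(x₂).
  L_1 = [0.124889] × [0.00114841] = 0.000143423
  L_2 = [0.00561338] × [0.172387] = 0.000967671
Multiply by the mixture weights:
  π_1·L_1 = 0.23 × 0.000143423 = 3.29874e-05
  π_2·L_2 = 0.77 × 0.000967671 = 0.000745107
Normaliser: 3.29874e-05 + 0.000745107 = 0.000778094
P(Setting 1 | x₁,x₂) ≈ 0.042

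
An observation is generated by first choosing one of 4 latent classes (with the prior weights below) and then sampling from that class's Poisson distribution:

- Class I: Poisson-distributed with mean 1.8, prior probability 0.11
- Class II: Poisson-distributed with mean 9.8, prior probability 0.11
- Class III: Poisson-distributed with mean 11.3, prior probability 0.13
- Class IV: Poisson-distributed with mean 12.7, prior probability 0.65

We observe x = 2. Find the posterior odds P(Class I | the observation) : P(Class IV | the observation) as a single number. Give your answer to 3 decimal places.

The posterior odds equal the prior odds times the likelihood ratio: (π_i/π_j)·(f_i(x)/f_j(x)).
Evaluate each component's likelihood at the observed value:
  p_I = e^(−1.8)·1.8^2/2! = 0.267784
  p_II = e^(−9.8)·9.8^2/2! = 0.00266279
  p_III = e^(−11.3)·11.3^2/2! = 0.000789949
  p_IV = e^(−12.7)·12.7^2/2! = 0.000246058
0.0294563 / 0.000159938 ≈ 184.173

184.173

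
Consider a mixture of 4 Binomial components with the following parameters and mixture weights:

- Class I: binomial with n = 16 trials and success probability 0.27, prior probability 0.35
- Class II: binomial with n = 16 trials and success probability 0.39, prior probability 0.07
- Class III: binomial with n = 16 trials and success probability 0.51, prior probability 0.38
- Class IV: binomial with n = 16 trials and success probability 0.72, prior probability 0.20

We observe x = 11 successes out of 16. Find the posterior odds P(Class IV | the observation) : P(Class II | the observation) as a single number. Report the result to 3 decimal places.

Posterior odds = (P(Z=i) f_i(x)) / (P(Z=j) f_j(x)); the normalising sum cancels.
Component likelihoods at x = 11 successes out of 16:
  f_I = 0.000503383
  f_II = 0.0117123
  f_III = 0.0749092
  f_IV = 0.202642
Posterior odds = (P(Z=IV)·f_IV) / (P(Z=II)·f_II) = (0.20·0.202642) / (0.07·0.0117123) = 0.0405285 / 0.000819862 ≈ 49.433

49.433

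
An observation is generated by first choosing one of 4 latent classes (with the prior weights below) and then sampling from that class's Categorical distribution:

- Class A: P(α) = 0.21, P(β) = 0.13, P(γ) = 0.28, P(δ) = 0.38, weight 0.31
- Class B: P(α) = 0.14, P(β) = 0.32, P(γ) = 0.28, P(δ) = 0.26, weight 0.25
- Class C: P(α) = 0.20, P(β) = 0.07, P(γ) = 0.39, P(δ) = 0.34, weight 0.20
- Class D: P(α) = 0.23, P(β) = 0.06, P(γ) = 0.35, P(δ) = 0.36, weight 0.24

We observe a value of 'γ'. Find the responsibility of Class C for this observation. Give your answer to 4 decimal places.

P(component k | x) = w_k·f_k(x) / marginal(x), where marginal(x) = Σ_j w_j·f_j(x).
Component likelihoods at x = 'γ':
  L_A = P(γ | comp) = 0.28
  L_B = P(γ | comp) = 0.28
  L_C = P(γ | comp) = 0.39
  L_D = P(γ | comp) = 0.35
Prior × likelihood for each component:
  w_A·L_A = 0.31 × 0.28 = 0.0868
  w_B·L_B = 0.25 × 0.28 = 0.07
  w_C·L_C = 0.20 × 0.39 = 0.078
  w_D·L_D = 0.24 × 0.35 = 0.084
Sum: 0.0868 + 0.07 + 0.078 + 0.084 = 0.3188
So the posterior for Class C is 0.078 / 0.3188 ≈ 0.2447.

0.2447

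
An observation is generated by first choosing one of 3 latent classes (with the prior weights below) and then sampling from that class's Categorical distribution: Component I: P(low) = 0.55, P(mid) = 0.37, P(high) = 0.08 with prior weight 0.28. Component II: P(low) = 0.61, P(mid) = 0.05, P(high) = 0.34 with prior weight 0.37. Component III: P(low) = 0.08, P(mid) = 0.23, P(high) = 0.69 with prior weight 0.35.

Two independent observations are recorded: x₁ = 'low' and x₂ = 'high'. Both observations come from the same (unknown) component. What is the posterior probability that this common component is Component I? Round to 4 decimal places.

0.1137

Posterior ∝ prior × likelihood, so P(k | x) ∝ P(Z=k) f_k(x); normalise over all components.
Since both observations come from the same component, the likelihood for component k is f_k(x₁)·f_k(x₂).
  f_I = [P(low | comp) = 0.55] × [0.08] = 0.044
  f_II = [P(low | comp) = 0.61] × [0.34] = 0.2074
  f_III = [P(low | comp) = 0.08] × [0.69] = 0.0552
Prior × likelihood for each component:
  P(Z=I)·f_I = 0.28 × 0.044 = 0.01232
  P(Z=II)·f_II = 0.37 × 0.2074 = 0.076738
  P(Z=III)·f_III = 0.35 × 0.0552 = 0.01932
Marginal: 0.01232 + 0.076738 + 0.01932 = 0.108378
So the posterior for Component I is 0.01232 / 0.108378 ≈ 0.1137.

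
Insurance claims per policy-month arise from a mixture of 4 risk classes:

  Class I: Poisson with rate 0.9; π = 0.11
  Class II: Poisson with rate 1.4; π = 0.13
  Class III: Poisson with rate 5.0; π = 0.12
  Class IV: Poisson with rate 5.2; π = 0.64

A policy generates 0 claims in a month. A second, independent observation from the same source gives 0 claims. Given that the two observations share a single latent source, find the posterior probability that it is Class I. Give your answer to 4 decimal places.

0.6963

The responsibility of component k is w_k f_k(x) divided by Σ_j w_j f_j(x).
Since both observations come from the same component, the likelihood for component k is f_k(x₁)·f_k(x₂).
  f_I = [0.40657] × [0.40657] = 0.165299
  f_II = [0.246597] × [0.246597] = 0.0608101
  f_III = [0.00673795] × [0.00673795] = 4.53999e-05
  f_IV = [0.00551656] × [0.00551656] = 3.04325e-05
Unnormalised posteriors:
  w_I·f_I = 0.11 × 0.165299 = 0.0181829
  w_II·f_II = 0.13 × 0.0608101 = 0.00790531
  w_III·f_III = 0.12 × 4.53999e-05 = 5.44799e-06
  w_IV·f_IV = 0.64 × 3.04325e-05 = 1.94768e-05
Evidence: 0.0181829 + 0.00790531 + 5.44799e-06 + 1.94768e-05 = 0.0261131
P(Class I | x₁, x₂) ≈ 0.6963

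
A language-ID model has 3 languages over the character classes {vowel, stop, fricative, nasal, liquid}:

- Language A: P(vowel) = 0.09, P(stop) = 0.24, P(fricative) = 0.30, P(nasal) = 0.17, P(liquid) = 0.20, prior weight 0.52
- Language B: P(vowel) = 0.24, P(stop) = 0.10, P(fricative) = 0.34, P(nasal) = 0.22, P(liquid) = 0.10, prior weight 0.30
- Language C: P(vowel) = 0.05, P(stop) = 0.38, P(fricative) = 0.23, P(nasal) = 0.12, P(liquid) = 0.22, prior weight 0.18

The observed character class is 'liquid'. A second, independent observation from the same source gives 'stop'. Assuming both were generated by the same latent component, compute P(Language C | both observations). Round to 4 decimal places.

0.3499

P(component k | x) = π_k·f_k(x) / marginal(x), where marginal(x) = Σ_j π_j·f_j(x).
Since both observations come from the same component, the likelihood for component k is f_k(x₁)·f_k(x₂).
  L_A = [0.2] × [0.24] = 0.048
  L_B = [0.1] × [0.1] = 0.01
  L_C = [0.22] × [0.38] = 0.0836
Weight by the priors:
  π_A·L_A = 0.52 × 0.048 = 0.02496
  π_B·L_B = 0.30 × 0.01 = 0.003
  π_C·L_C = 0.18 × 0.0836 = 0.015048
Denominator: 0.02496 + 0.003 + 0.015048 = 0.043008
So the posterior for Language C is 0.015048 / 0.043008 ≈ 0.3499.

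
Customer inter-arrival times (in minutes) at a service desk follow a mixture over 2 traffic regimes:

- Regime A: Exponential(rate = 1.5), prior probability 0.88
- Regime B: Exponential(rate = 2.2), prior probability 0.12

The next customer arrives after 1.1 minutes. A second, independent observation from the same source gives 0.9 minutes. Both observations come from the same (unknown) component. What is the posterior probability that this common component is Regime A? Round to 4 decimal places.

0.9325

By Bayes' theorem, P(k | x) = P(Z=k) f_k(x) / Σ_j P(Z=j) f_j(x).
Since both observations come from the same component, the likelihood for component k is f_k(x₁)·f_k(x₂).
  L_A = [1.5·e^(−1.5·1.1) = 1.5·e^(−1.6500) = 0.288075] × [0.38886] = 0.112021
  L_B = [2.2·e^(−2.2·1.1) = 2.2·e^(−2.4200) = 0.195628] × [0.303752] = 0.0594223
Multiply by the mixture weights:
  P(Z=A)·L_A = 0.88 × 0.112021 = 0.0985784
  P(Z=B)·L_B = 0.12 × 0.0594223 = 0.00713068
Evidence: 0.0985784 + 0.00713068 = 0.105709
P(Regime A | x₁, x₂) = 0.0985784 / 0.105709 ≈ 0.9325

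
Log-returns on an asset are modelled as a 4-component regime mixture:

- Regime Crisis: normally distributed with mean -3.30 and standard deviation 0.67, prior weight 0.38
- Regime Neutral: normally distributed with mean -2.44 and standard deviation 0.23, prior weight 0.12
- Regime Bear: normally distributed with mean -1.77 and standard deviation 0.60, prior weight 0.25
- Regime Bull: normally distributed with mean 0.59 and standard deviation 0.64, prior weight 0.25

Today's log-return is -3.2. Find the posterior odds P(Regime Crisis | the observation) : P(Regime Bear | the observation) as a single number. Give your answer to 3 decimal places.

Posterior odds = (π_i f_i(x)) / (π_j f_j(x)); the normalising sum cancels.
Component likelihoods at x = -3.2:
  f_Crisis = (1/(0.67·√(2π)))·exp(−(-3.2−-3.30)²/(2·0.67²)) = 0.595436·exp(-0.01114) = 0.588841
  f_Neutral = (1/(0.23·√(2π)))·exp(−(-3.2−-2.44)²/(2·0.23²)) = 1.734532·exp(-5.45936) = 0.00738267
  f_Bear = (1/(0.60·√(2π)))·exp(−(-3.2−-1.77)²/(2·0.60²)) = 0.664904·exp(-2.84014) = 0.0388421
  f_Bull = (1/(0.64·√(2π)))·exp(−(-3.2−0.59)²/(2·0.64²)) = 0.623347·exp(-17.53430) = 1.51245e-08
0.22376 / 0.00971051 ≈ 23.043

23.043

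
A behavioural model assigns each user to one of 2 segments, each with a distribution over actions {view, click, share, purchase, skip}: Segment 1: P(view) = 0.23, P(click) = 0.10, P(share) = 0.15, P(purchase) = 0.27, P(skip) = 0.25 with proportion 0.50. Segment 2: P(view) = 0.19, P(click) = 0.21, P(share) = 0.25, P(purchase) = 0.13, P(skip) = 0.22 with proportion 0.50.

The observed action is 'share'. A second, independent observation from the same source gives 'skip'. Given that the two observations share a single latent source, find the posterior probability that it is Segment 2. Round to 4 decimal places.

0.5946

Apply Bayes' rule: the posterior for each component is proportional to its prior times its likelihood at x.
Since both observations come from the same component, the likelihood for component k is f_k(x₁)·f_k(x₂).
  f_1 = [P(share | comp) = 0.15] × [0.25] = 0.0375
  f_2 = [P(share | comp) = 0.25] × [0.22] = 0.055
Unnormalised posteriors:
  P(Z=1)·f_1 = 0.50 × 0.0375 = 0.01875
  P(Z=2)·f_2 = 0.50 × 0.055 = 0.0275
Sum: 0.01875 + 0.0275 = 0.04625
P(Segment 2 | data) = 0.0275 / 0.04625 ≈ 0.5946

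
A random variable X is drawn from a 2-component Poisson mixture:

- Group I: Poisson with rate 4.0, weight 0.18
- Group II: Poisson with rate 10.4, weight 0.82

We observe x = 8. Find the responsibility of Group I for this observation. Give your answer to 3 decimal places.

0.059

P(component k | x) = w_k·f_k(x) / marginal(x), where marginal(x) = Σ_j w_j·f_j(x).
Component likelihoods at x = 8:
  L_I = e^(−4.0)·4.0^8/8! = 0.0297702
  L_II = e^(−10.4)·10.4^8/8! = 0.103296
Multiply by the mixture weights:
  w_I·L_I = 0.18 × 0.0297702 = 0.00535863
  w_II·L_II = 0.82 × 0.103296 = 0.0847027
Denominator: 0.00535863 + 0.0847027 = 0.0900614
P(Group I | the observation) ≈ 0.059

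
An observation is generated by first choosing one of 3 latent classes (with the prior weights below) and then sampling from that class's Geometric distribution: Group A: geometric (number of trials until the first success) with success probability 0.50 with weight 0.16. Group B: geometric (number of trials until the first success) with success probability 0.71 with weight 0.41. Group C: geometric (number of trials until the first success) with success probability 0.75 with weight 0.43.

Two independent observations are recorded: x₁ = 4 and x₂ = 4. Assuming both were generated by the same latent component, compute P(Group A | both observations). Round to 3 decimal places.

Apply Bayes' rule: the posterior for each component is proportional to its prior times its likelihood at x.
Since both observations come from the same component, the likelihood for component k is f_k(x₁)·f_k(x₂).
  f_A = [0.50·(1−0.50)^3 = 0.50·0.125 = 0.0625] × [0.0625] = 0.00390625
  f_B = [0.71·(1−0.71)^3 = 0.71·0.024389 = 0.0173162] × [0.0173162] = 0.00029985
  f_C = [0.75·(1−0.75)^3 = 0.75·0.015625 = 0.0117188] × [0.0117188] = 0.000137329
Weight by the priors:
  π_A·f_A = 0.16 × 0.00390625 = 0.000625
  π_B·f_B = 0.41 × 0.00029985 = 0.000122939
  π_C·f_C = 0.43 × 0.000137329 = 5.90515e-05
Sum: 0.000625 + 0.000122939 + 5.90515e-05 = 0.00080699
P(Group A | x) ≈ 0.774

0.774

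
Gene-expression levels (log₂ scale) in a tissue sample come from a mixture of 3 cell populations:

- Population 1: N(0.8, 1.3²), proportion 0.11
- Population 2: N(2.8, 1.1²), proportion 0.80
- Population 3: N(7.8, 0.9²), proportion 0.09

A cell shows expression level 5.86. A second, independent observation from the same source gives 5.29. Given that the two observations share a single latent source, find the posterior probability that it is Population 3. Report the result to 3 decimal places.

0.173

Posterior ∝ prior × likelihood, so P(k | x) ∝ π_k f_k(x); normalise over all components.
Since both observations come from the same component, the likelihood for component k is f_k(x₁)·f_k(x₂).
  f_1 = [(1/(1.3·√(2π)))·exp(−(5.86−0.8)²/(2·1.3²)) = 0.306879·exp(-7.57503) = 0.000157461] × [0.000788144] = 1.24102e-07
  f_2 = [(1/(1.1·√(2π)))·exp(−(5.86−2.8)²/(2·1.1²)) = 0.362675·exp(-3.86926) = 0.00757043] × [0.0279798] = 0.000211819
  f_3 = [(1/(0.9·√(2π)))·exp(−(5.86−7.8)²/(2·0.9²)) = 0.443269·exp(-2.32321) = 0.0434221] × [0.00907231] = 0.000393938
Unnormalised posteriors:
  π_1·f_1 = 0.11 × 1.24102e-07 = 1.36512e-08
  π_2·f_2 = 0.80 × 0.000211819 = 0.000169455
  π_3·f_3 = 0.09 × 0.000393938 = 3.54544e-05
Marginal: 1.36512e-08 + 0.000169455 + 3.54544e-05 = 0.000204923
P(Population 3 | data) = 3.54544e-05 / 0.000204923 ≈ 0.173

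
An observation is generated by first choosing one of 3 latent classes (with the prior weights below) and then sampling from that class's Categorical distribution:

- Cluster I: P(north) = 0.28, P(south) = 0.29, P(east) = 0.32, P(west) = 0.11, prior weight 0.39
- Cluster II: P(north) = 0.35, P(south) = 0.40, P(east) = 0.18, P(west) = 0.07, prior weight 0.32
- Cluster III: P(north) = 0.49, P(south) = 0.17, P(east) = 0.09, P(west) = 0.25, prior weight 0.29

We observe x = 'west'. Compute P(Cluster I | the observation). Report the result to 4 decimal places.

By Bayes' theorem, P(k | x) = w_k f_k(x) / Σ_j w_j f_j(x).
Component likelihoods at x = 'west':
  p_I = 0.11
  p_II = 0.07
  p_III = 0.25
Prior × likelihood for each component:
  w_I·p_I = 0.39 × 0.11 = 0.0429
  w_II·p_II = 0.32 × 0.07 = 0.0224
  w_III·p_III = 0.29 × 0.25 = 0.0725
Marginal: 0.0429 + 0.0224 + 0.0725 = 0.1378
P(Cluster I | x) ≈ 0.3113

0.3113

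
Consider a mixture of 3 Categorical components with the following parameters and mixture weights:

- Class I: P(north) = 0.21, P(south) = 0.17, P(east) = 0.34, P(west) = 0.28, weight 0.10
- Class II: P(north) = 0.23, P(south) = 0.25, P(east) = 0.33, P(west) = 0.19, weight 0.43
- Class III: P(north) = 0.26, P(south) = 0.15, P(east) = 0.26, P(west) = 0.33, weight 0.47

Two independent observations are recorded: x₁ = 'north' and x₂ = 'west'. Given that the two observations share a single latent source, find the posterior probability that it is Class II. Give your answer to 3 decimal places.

0.289

Apply Bayes' rule: the posterior for each component is proportional to its prior times its likelihood at x.
Since both observations come from the same component, the likelihood for component k is f_k(x₁)·f_k(x₂).
  L_I = [P(north | comp) = 0.21] × [0.28] = 0.0588
  L_II = [P(north | comp) = 0.23] × [0.19] = 0.0437
  L_III = [P(north | comp) = 0.26] × [0.33] = 0.0858
Multiply by the mixture weights:
  π_I·L_I = 0.10 × 0.0588 = 0.00588
  π_II·L_II = 0.43 × 0.0437 = 0.018791
  π_III·L_III = 0.47 × 0.0858 = 0.040326
Evidence: 0.00588 + 0.018791 + 0.040326 = 0.064997
P(Class II | x₁,x₂) = 0.018791 / 0.064997 ≈ 0.289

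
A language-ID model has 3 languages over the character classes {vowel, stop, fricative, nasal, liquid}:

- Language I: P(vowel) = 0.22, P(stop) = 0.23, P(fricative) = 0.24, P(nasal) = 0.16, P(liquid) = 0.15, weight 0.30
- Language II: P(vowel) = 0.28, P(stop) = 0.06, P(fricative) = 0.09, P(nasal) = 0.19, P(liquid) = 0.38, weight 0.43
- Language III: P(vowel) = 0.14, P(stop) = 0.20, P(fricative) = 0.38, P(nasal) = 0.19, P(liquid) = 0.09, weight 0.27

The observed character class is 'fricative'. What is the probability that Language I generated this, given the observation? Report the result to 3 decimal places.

0.338

P(component k | x) = π_k·f_k(x) / marginal(x), where marginal(x) = Σ_j π_j·f_j(x).
Component likelihoods at x = 'fricative':
  p_I = P(fricative | comp) = 0.24
  p_II = P(fricative | comp) = 0.09
  p_III = P(fricative | comp) = 0.38
Prior × likelihood for each component:
  π_I·p_I = 0.30 × 0.24 = 0.072
  π_II·p_II = 0.43 × 0.09 = 0.0387
  π_III·p_III = 0.27 × 0.38 = 0.1026
Denominator: 0.072 + 0.0387 + 0.1026 = 0.2133
P(Language I | x) = 0.072 / 0.2133 ≈ 0.338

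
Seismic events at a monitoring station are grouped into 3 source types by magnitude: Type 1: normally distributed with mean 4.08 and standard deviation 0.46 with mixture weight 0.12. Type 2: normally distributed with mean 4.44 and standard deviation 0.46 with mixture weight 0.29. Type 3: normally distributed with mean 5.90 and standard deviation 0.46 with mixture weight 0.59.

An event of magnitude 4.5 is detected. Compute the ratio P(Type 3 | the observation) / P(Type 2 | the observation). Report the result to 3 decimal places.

0.020

Since P(k|x) ∝ π_k f_k(x), the posterior odds are π_i f_i(x) / (π_j f_j(x)).
Evaluate each component's likelihood at the observed value:
  p_1 = 0.571647
  p_2 = 0.85992
  p_3 = 0.0084483
Odds = (0.59/0.29) × (0.0084483/0.85992) = 2.03448 × 0.00982453 ≈ 0.020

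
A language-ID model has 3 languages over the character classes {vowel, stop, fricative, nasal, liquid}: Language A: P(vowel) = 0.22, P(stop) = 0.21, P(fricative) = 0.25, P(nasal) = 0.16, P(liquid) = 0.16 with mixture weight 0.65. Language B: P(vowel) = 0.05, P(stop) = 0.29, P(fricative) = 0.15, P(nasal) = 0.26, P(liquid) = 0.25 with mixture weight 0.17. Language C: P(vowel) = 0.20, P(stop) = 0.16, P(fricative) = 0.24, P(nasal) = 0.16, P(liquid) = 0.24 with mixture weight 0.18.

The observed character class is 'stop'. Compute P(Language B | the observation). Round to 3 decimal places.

0.230

P(component k | x) = π_k·f_k(x) / marginal(x), where marginal(x) = Σ_j π_j·f_j(x).
Component likelihoods at x = 'stop':
  p_A = 0.21
  p_B = 0.29
  p_C = 0.16
Prior × likelihood for each component:
  π_A·p_A = 0.65 × 0.21 = 0.1365
  π_B·p_B = 0.17 × 0.29 = 0.0493
  π_C·p_C = 0.18 × 0.16 = 0.0288
Evidence: 0.1365 + 0.0493 + 0.0288 = 0.2146
P(Language B | 'stop') ≈ 0.230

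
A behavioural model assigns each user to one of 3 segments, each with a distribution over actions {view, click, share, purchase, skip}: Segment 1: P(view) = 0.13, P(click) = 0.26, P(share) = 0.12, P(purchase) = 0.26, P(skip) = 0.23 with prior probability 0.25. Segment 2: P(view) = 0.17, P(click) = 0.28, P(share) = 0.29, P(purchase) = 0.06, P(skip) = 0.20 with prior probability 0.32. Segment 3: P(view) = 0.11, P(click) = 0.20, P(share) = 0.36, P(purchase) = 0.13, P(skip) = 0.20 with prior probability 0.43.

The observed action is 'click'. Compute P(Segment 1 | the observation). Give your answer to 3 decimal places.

0.270

Posterior ∝ prior × likelihood, so P(k | x) ∝ π_k f_k(x); normalise over all components.
Component likelihoods at x = 'click':
  f_1 = P(click | comp) = 0.26
  f_2 = P(click | comp) = 0.28
  f_3 = P(click | comp) = 0.20
Unnormalised posteriors:
  π_1·f_1 = 0.25 × 0.26 = 0.065
  π_2·f_2 = 0.32 × 0.28 = 0.0896
  π_3·f_3 = 0.43 × 0.2 = 0.086
Denominator: 0.065 + 0.0896 + 0.086 = 0.2406
P(Segment 1 | x) = 0.065 / 0.2406 ≈ 0.270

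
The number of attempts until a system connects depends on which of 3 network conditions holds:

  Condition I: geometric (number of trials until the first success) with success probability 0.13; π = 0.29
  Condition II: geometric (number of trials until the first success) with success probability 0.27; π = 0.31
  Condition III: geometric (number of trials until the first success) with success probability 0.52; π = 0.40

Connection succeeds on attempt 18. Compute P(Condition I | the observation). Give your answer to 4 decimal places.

0.8987

The responsibility of component k is π_k f_k(x) divided by Σ_j π_j f_j(x).
Geometric probabilities:
  p_I = 0.0121835
  p_II = 0.00128189
  p_III = 1.982e-06
Prior × likelihood for each component:
  π_I·p_I = 0.29 × 0.0121835 = 0.0035332
  π_II·p_II = 0.31 × 0.00128189 = 0.000397387
  π_III·p_III = 0.40 × 1.982e-06 = 7.92801e-07
Sum: 0.0035332 + 0.000397387 + 7.92801e-07 = 0.00393138
Responsibility of Condition I: 0.0035332 / 0.00393138 ≈ 0.8987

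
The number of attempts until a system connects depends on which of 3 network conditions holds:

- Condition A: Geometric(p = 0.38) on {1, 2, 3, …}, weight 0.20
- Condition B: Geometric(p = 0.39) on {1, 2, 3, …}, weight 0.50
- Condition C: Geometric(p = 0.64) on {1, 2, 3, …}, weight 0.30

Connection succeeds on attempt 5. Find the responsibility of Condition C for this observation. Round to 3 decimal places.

P(component k | x) = P(Z=k)·f_k(x) / marginal(x), where marginal(x) = Σ_j P(Z=j)·f_j(x).
Geometric probabilities:
  p_A = 0.38·(1−0.38)^4 = 0.38·0.147763 = 0.0561501
  p_B = 0.39·(1−0.39)^4 = 0.39·0.138458 = 0.0539988
  p_C = 0.64·(1−0.64)^4 = 0.64·0.0167962 = 0.0107495
Weight by the priors:
  P(Z=A)·p_A = 0.20 × 0.0561501 = 0.01123
  P(Z=B)·p_B = 0.50 × 0.0539988 = 0.0269994
  P(Z=C)·p_C = 0.30 × 0.0107495 = 0.00322486
Normaliser: 0.01123 + 0.0269994 + 0.00322486 = 0.0414543
P(Condition C | x) ≈ 0.078

0.078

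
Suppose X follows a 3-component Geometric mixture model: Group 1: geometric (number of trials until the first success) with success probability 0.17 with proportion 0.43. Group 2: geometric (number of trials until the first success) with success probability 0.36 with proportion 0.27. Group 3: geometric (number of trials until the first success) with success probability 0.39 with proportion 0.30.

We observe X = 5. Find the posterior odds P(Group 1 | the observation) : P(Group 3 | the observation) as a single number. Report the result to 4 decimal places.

2.1415

Only the two components matter; the odds are (w_i f_i(x)) / (w_j f_j(x)).
Evaluate each component's likelihood at the observed value:
  f_1 = 0.17·(1−0.17)^4 = 0.17·0.474583 = 0.0806791
  f_2 = 0.36·(1−0.36)^4 = 0.36·0.167772 = 0.060398
  f_3 = 0.39·(1−0.39)^4 = 0.39·0.138458 = 0.0539988
0.034692 / 0.0161996 ≈ 2.1415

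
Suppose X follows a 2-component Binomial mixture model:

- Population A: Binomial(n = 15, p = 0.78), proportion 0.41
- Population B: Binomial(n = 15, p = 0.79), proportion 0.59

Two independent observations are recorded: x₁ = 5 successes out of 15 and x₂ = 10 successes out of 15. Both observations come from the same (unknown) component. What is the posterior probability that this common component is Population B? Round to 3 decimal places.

The responsibility of component k is P(Z=k) f_k(x) divided by Σ_j P(Z=j) f_j(x).
Since both observations come from the same component, the likelihood for component k is f_k(x₁)·f_k(x₂).
  L_A = [C(15,5)·0.78^5·0.22^10 = 3003·0.288717·2.65599e-07 = 0.000230279] × [0.129007] = 2.97078e-05
  L_B = [C(15,5)·0.79^5·0.21^10 = 3003·0.307706·1.66799e-07 = 0.000154129] × [0.116124] = 1.78981e-05
Prior × likelihood for each component:
  P(Z=A)·L_A = 0.41 × 2.97078e-05 = 1.21802e-05
  P(Z=B)·L_B = 0.59 × 1.78981e-05 = 1.05599e-05
Marginal: 1.21802e-05 + 1.05599e-05 = 2.274e-05
P(Population B | x) = 1.05599e-05 / 2.274e-05 ≈ 0.464

0.464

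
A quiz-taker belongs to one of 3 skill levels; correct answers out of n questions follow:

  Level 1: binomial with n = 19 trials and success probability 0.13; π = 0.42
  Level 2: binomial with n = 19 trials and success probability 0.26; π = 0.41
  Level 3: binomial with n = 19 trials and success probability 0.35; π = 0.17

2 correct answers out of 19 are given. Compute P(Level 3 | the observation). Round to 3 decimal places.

The responsibility of component k is π_k f_k(x) divided by Σ_j π_j f_j(x).
Binomial probabilities:
  L_1 = 0.270838
  L_2 = 0.0691643
  L_3 = 0.0138248
Multiply by the mixture weights:
  π_1·L_1 = 0.42 × 0.270838 = 0.113752
  π_2·L_2 = 0.41 × 0.0691643 = 0.0283574
  π_3·L_3 = 0.17 × 0.0138248 = 0.00235022
Evidence: 0.113752 + 0.0283574 + 0.00235022 = 0.14446
Responsibility of Level 3: 0.00235022 / 0.14446 ≈ 0.016

0.016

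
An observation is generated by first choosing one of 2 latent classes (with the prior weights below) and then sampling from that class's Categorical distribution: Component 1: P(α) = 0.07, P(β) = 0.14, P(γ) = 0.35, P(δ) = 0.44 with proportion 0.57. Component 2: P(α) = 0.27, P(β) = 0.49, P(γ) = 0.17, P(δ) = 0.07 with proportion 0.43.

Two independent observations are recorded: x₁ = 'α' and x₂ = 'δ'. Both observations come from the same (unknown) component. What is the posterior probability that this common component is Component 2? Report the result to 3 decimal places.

0.316

Posterior ∝ prior × likelihood, so P(k | x) ∝ π_k f_k(x); normalise over all components.
Since both observations come from the same component, the likelihood for component k is f_k(x₁)·f_k(x₂).
  L_1 = [P(α | comp) = 0.07] × [0.44] = 0.0308
  L_2 = [P(α | comp) = 0.27] × [0.07] = 0.0189
Weight by the priors:
  π_1·L_1 = 0.57 × 0.0308 = 0.017556
  π_2·L_2 = 0.43 × 0.0189 = 0.008127
Sum: 0.017556 + 0.008127 = 0.025683
So the posterior for Component 2 is 0.008127 / 0.025683 ≈ 0.316.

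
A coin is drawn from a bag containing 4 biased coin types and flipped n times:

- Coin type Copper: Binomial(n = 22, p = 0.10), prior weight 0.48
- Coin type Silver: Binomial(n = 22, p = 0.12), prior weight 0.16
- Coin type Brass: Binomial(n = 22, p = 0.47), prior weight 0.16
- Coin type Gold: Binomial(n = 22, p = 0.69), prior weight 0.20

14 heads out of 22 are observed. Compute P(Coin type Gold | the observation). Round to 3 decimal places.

0.787

Posterior ∝ prior × likelihood, so P(k | x) ∝ π_k f_k(x); normalise over all components.
Binomial probabilities:
  p_Copper = 1.3765e-09
  p_Silver = 1.47651e-08
  p_Brass = 0.0510993
  p_Gold = 0.151223
Unnormalised posteriors:
  π_Copper·p_Copper = 0.48 × 1.3765e-09 = 6.60722e-10
  π_Silver·p_Silver = 0.16 × 1.47651e-08 = 2.36242e-09
  π_Brass·p_Brass = 0.16 × 0.0510993 = 0.00817588
  π_Gold·p_Gold = 0.20 × 0.151223 = 0.0302446
Normaliser: 6.60722e-10 + 2.36242e-09 + 0.00817588 + 0.0302446 = 0.0384205
So the posterior for Coin type Gold is 0.0302446 / 0.0384205 ≈ 0.787.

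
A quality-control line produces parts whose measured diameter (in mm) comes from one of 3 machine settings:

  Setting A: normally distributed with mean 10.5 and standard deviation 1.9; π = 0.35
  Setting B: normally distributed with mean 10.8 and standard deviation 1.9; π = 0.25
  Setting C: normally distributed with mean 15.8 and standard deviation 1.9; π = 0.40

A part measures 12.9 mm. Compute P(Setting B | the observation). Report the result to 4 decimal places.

0.3246

Apply Bayes' rule: the posterior for each component is proportional to its prior times its likelihood at x.
Evaluate each component's likelihood at the observed value:
  f_A = 0.0945547
  f_B = 0.113996
  f_C = 0.0655061
Multiply by the mixture weights:
  π_A·f_A = 0.35 × 0.0945547 = 0.0330942
  π_B·f_B = 0.25 × 0.113996 = 0.0284989
  π_C·f_C = 0.40 × 0.0655061 = 0.0262024
Evidence: 0.0330942 + 0.0284989 + 0.0262024 = 0.0877955
P(Setting B | 12.9 mm) ≈ 0.3246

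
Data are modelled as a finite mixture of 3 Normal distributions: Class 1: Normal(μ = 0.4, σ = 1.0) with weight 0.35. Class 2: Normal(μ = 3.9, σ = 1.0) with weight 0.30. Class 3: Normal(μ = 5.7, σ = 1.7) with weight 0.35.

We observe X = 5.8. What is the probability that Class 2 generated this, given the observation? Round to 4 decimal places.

0.1936

P(component k | x) = P(Z=k)·f_k(x) / marginal(x), where marginal(x) = Σ_j P(Z=j)·f_j(x).
Evaluate each component's likelihood at the observed value:
  f_1 = (1/(1.0·√(2π)))·exp(−(5.8−0.4)²/(2·1.0²)) = 0.398942·exp(-14.58000) = 1.85736e-07
  f_2 = (1/(1.0·√(2π)))·exp(−(5.8−3.9)²/(2·1.0²)) = 0.398942·exp(-1.80500) = 0.0656158
  f_3 = (1/(1.7·√(2π)))·exp(−(5.8−5.7)²/(2·1.7²)) = 0.234672·exp(-0.00173) = 0.234266
Prior × likelihood for each component:
  P(Z=1)·f_1 = 0.35 × 1.85736e-07 = 6.50077e-08
  P(Z=2)·f_2 = 0.30 × 0.0656158 = 0.0196847
  P(Z=3)·f_3 = 0.35 × 0.234266 = 0.0819932
Sum: 6.50077e-08 + 0.0196847 + 0.0819932 = 0.101678
So the posterior for Class 2 is 0.0196847 / 0.101678 ≈ 0.1936.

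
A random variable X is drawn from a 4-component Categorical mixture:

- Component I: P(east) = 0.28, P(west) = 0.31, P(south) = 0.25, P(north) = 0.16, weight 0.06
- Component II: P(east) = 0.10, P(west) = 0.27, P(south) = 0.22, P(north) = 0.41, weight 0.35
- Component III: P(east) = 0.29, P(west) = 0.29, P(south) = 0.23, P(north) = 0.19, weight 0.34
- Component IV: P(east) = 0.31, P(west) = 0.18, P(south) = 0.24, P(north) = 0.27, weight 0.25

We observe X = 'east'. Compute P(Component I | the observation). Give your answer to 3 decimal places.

0.074

Posterior ∝ prior × likelihood, so P(k | x) ∝ w_k f_k(x); normalise over all components.
Component likelihoods at x = 'east':
  f_I = 0.28
  f_II = 0.1
  f_III = 0.29
  f_IV = 0.31
Prior × likelihood for each component:
  w_I·f_I = 0.06 × 0.28 = 0.0168
  w_II·f_II = 0.35 × 0.1 = 0.035
  w_III·f_III = 0.34 × 0.29 = 0.0986
  w_IV·f_IV = 0.25 × 0.31 = 0.0775
Evidence: 0.0168 + 0.035 + 0.0986 + 0.0775 = 0.2279
Responsibility of Component I: 0.0168 / 0.2279 ≈ 0.074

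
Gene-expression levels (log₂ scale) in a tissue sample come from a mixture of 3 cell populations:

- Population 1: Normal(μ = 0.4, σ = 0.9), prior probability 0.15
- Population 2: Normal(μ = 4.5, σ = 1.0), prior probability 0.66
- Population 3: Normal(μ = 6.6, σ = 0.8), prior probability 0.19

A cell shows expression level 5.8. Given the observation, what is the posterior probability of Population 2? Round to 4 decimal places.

0.6631

The responsibility of component k is π_k f_k(x) divided by Σ_j π_j f_j(x).
Component likelihoods at x = 5.8:
  L_1 = (1/(0.9·√(2π)))·exp(−(5.8−0.4)²/(2·0.9²)) = 0.443269·exp(-18.00000) = 6.75098e-09
  L_2 = (1/(1.0·√(2π)))·exp(−(5.8−4.5)²/(2·1.0²)) = 0.398942·exp(-0.84500) = 0.171369
  L_3 = (1/(0.8·√(2π)))·exp(−(5.8−6.6)²/(2·0.8²)) = 0.498678·exp(-0.50000) = 0.302463
Multiply by the mixture weights:
  π_1·L_1 = 0.15 × 6.75098e-09 = 1.01265e-09
  π_2·L_2 = 0.66 × 0.171369 = 0.113103
  π_3·L_3 = 0.19 × 0.302463 = 0.057468
Denominator: 1.01265e-09 + 0.113103 + 0.057468 = 0.170571
So the posterior for Population 2 is 0.113103 / 0.170571 ≈ 0.6631.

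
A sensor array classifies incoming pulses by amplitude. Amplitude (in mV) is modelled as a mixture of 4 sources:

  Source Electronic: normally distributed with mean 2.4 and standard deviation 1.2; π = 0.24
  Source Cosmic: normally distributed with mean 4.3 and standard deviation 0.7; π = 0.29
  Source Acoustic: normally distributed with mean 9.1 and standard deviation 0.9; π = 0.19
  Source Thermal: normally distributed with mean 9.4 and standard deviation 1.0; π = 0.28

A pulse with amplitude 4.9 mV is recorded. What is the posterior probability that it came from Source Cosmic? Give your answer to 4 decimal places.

P(component k | x) = π_k·f_k(x) / marginal(x), where marginal(x) = Σ_j π_j·f_j(x).
Normal densities:
  f_Electronic = (1/(1.2·√(2π)))·exp(−(4.9−2.4)²/(2·1.2²)) = 0.332452·exp(-2.17014) = 0.0379533
  f_Cosmic = (1/(0.7·√(2π)))·exp(−(4.9−4.3)²/(2·0.7²)) = 0.569918·exp(-0.36735) = 0.394707
  f_Acoustic = (1/(0.9·√(2π)))·exp(−(4.9−9.1)²/(2·0.9²)) = 0.443269·exp(-10.88889) = 8.27338e-06
  f_Thermal = (1/(1.0·√(2π)))·exp(−(4.9−9.4)²/(2·1.0²)) = 0.398942·exp(-10.12500) = 1.59837e-05
Prior × likelihood for each component:
  π_Electronic·f_Electronic = 0.24 × 0.0379533 = 0.00910879
  π_Cosmic·f_Cosmic = 0.29 × 0.394707 = 0.114465
  π_Acoustic·f_Acoustic = 0.19 × 8.27338e-06 = 1.57194e-06
  π_Thermal·f_Thermal = 0.28 × 1.59837e-05 = 4.47545e-06
Sum: 0.00910879 + 0.114465 + 1.57194e-06 + 4.47545e-06 = 0.12358
P(Source Cosmic | x) = 0.114465 / 0.12358 ≈ 0.9262

0.9262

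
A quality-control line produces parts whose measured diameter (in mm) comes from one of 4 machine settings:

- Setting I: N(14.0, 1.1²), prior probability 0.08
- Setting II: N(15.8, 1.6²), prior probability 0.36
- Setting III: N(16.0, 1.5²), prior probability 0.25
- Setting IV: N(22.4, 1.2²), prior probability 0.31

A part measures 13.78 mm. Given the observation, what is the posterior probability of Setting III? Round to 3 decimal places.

Posterior ∝ prior × likelihood, so P(k | x) ∝ w_k f_k(x); normalise over all components.
Component likelihoods at x = 13.78 mm:
  L_I = (1/(1.1·√(2π)))·exp(−(13.78−14.0)²/(2·1.1²)) = 0.362675·exp(-0.02000) = 0.355493
  L_II = (1/(1.6·√(2π)))·exp(−(13.78−15.8)²/(2·1.6²)) = 0.249339·exp(-0.79695) = 0.112377
  L_III = (1/(1.5·√(2π)))·exp(−(13.78−16.0)²/(2·1.5²)) = 0.265962·exp(-1.09520) = 0.0889569
  L_IV = (1/(1.2·√(2π)))·exp(−(13.78−22.4)²/(2·1.2²)) = 0.332452·exp(-25.80014) = 2.0743e-12
Unnormalised posteriors:
  w_I·L_I = 0.08 × 0.355493 = 0.0284395
  w_II·L_II = 0.36 × 0.112377 = 0.0404557
  w_III·L_III = 0.25 × 0.0889569 = 0.0222392
  w_IV·L_IV = 0.31 × 2.0743e-12 = 6.43032e-13
Sum: 0.0284395 + 0.0404557 + 0.0222392 + 6.43032e-13 = 0.0911344
Responsibility of Setting III: 0.0222392 / 0.0911344 ≈ 0.244

0.244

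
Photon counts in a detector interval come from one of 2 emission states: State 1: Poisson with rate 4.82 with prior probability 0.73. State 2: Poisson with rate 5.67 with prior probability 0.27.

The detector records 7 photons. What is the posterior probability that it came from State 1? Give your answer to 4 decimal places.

0.6699

P(component k | x) = P(Z=k)·f_k(x) / marginal(x), where marginal(x) = Σ_j P(Z=j)·f_j(x).
Poisson probabilities:
  p_1 = 0.0967385
  p_2 = 0.128885
Weight by the priors:
  P(Z=1)·p_1 = 0.73 × 0.0967385 = 0.0706191
  P(Z=2)·p_2 = 0.27 × 0.128885 = 0.0347989
Denominator: 0.0706191 + 0.0347989 = 0.105418
P(State 1 | data) ≈ 0.6699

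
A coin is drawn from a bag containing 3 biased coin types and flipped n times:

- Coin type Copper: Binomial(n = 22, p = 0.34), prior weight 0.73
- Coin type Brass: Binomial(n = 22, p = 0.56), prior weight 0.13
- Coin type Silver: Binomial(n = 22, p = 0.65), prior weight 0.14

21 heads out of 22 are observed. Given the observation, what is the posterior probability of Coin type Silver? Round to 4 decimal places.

Apply Bayes' rule: the posterior for each component is proportional to its prior times its likelihood at x.
Evaluate each component's likelihood at the observed value:
  p_Copper = 2.10389e-09
  p_Brass = 4.98682e-05
  p_Silver = 0.000907134
Multiply by the mixture weights:
  π_Copper·p_Copper = 0.73 × 2.10389e-09 = 1.53584e-09
  π_Brass·p_Brass = 0.13 × 4.98682e-05 = 6.48287e-06
  π_Silver·p_Silver = 0.14 × 0.000907134 = 0.000126999
Normaliser: 1.53584e-09 + 6.48287e-06 + 0.000126999 = 0.000133483
P(Coin type Silver | the observation) ≈ 0.9514

0.9514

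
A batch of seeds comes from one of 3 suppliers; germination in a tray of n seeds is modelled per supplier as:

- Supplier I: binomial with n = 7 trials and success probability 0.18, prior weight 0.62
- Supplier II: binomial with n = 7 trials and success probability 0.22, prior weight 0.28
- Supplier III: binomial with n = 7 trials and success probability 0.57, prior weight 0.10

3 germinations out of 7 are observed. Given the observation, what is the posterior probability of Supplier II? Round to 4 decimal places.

Posterior ∝ prior × likelihood, so P(k | x) ∝ w_k f_k(x); normalise over all components.
Evaluate each component's likelihood at the observed value:
  p_I = 0.0922871
  p_II = 0.137948
  p_III = 0.221598
Multiply by the mixture weights:
  w_I·p_I = 0.62 × 0.0922871 = 0.057218
  w_II·p_II = 0.28 × 0.137948 = 0.0386254
  w_III·p_III = 0.10 × 0.221598 = 0.0221598
Marginal: 0.057218 + 0.0386254 + 0.0221598 = 0.118003
Responsibility of Supplier II: 0.0386254 / 0.118003 ≈ 0.3273

0.3273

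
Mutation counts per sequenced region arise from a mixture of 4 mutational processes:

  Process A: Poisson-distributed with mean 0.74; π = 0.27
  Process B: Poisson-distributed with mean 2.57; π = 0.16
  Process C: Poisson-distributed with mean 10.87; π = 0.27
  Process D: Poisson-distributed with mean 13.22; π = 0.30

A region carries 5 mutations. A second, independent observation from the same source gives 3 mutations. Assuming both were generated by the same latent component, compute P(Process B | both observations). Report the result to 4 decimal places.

0.9859

The responsibility of component k is π_k f_k(x) divided by Σ_j π_j f_j(x).
Since both observations come from the same component, the likelihood for component k is f_k(x₁)·f_k(x₂).
  f_A = [e^(−0.74)·0.74^5/5! = 0.000882266] × [0.032223] = 2.84293e-05
  f_B = [e^(−2.57)·2.57^5/5! = 0.0715068] × [0.216527] = 0.0154831
  f_C = [e^(−10.87)·10.87^5/5! = 0.0240539] × [0.00407152] = 9.79359e-05
  f_D = [e^(−13.22)·13.22^5/5! = 0.00610384] × [0.000698506] = 4.26357e-06
Multiply by the mixture weights:
  π_A·f_A = 0.27 × 2.84293e-05 = 7.6759e-06
  π_B·f_B = 0.16 × 0.0154831 = 0.0024773
  π_C·f_C = 0.27 × 9.79359e-05 = 2.64427e-05
  π_D·f_D = 0.30 × 4.26357e-06 = 1.27907e-06
Marginal: 7.6759e-06 + 0.0024773 + 2.64427e-05 + 1.27907e-06 = 0.0025127
P(Process B | x₁, x₂) ≈ 0.9859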